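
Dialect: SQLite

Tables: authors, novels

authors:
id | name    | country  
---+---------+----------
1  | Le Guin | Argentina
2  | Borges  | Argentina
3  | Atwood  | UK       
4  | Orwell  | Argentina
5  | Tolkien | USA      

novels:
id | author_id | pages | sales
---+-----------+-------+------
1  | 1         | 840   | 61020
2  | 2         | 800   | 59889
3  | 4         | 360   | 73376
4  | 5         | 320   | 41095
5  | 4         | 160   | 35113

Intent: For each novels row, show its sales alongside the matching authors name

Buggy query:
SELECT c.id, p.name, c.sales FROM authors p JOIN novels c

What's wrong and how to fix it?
Bug: Missing join condition: each novels row is matched to all authors rows instead of just its own

Fix: Add ON c.author_id = p.id to the JOIN

Corrected query:
SELECT c.id, p.name, c.sales FROM authors p JOIN novels c ON c.author_id = p.id

Result:
id | name    | sales
---+---------+------
1  | Le Guin | 61020
2  | Borges  | 59889
3  | Orwell  | 73376
4  | Tolkien | 41095
5  | Orwell  | 35113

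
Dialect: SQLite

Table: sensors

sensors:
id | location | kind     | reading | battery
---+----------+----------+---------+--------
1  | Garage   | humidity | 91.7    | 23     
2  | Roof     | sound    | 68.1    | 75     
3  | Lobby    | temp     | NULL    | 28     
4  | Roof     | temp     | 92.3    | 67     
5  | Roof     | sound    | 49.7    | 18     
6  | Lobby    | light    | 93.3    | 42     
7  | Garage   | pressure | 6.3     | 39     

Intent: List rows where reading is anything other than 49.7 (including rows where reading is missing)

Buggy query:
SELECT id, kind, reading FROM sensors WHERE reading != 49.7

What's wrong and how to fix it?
Bug: Inequality against NULL is unknown, not true; rows with NULL are dropped

Fix: Handle NULL separately with IS NULL alongside the inequality

Corrected query:
SELECT id, kind, reading FROM sensors WHERE reading != 49.7 OR reading IS NULL

Result:
id | kind     | reading
---+----------+--------
1  | humidity | 91.7   
2  | sound    | 68.1   
3  | temp     | NULL   
4  | temp     | 92.3   
6  | light    | 93.3   
7  | pressure | 6.3    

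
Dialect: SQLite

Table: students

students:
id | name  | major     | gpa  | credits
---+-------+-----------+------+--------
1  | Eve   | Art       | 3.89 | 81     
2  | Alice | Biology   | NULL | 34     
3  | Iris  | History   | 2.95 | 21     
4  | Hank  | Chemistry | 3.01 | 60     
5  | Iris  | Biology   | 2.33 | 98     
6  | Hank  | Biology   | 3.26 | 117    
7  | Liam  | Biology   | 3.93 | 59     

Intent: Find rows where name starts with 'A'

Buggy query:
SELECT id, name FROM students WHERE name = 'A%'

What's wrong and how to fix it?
Bug: '=' compares the literal string including the % character; pattern matching needs LIKE

Fix: Replace '=' with LIKE so 'A%' is treated as a pattern

Corrected query:
SELECT id, name FROM students WHERE name LIKE 'A%'

Result:
id | name 
---+------
2  | Alice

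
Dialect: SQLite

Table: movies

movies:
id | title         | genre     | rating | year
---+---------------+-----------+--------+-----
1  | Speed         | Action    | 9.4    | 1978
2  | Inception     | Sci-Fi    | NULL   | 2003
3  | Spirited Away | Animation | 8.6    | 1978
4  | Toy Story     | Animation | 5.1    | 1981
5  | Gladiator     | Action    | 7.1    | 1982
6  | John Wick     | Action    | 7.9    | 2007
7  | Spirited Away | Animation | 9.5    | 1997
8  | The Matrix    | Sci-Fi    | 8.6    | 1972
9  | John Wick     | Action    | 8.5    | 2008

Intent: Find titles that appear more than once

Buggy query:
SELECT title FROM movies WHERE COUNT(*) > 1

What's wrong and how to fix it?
Bug: WHERE can't reference COUNT(*); aggregates are computed after WHERE

Fix: Group first, then use HAVING for the count condition

Corrected query:
SELECT title FROM movies GROUP BY title HAVING COUNT(*) > 1

Result:
title        
-------------
John Wick    
Spirited Away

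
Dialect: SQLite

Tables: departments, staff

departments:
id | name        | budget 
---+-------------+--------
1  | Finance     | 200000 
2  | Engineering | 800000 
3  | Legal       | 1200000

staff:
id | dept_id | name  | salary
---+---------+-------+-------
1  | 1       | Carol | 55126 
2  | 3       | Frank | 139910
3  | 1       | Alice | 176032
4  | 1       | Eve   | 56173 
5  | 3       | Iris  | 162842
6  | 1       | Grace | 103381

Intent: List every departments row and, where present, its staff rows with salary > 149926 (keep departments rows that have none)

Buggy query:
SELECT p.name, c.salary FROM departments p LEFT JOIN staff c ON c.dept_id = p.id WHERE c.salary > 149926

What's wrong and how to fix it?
Bug: Filtering c.salary in WHERE discards the NULL rows produced by LEFT JOIN, turning it into an inner join

Fix: Put 'c.salary > 149926' in the JOIN's ON clause instead of WHERE

Corrected query:
SELECT p.name, c.salary FROM departments p LEFT JOIN staff c ON c.dept_id = p.id AND c.salary > 149926

Result:
name        | salary
------------+-------
Finance     | 176032
Engineering | NULL  
Legal       | 162842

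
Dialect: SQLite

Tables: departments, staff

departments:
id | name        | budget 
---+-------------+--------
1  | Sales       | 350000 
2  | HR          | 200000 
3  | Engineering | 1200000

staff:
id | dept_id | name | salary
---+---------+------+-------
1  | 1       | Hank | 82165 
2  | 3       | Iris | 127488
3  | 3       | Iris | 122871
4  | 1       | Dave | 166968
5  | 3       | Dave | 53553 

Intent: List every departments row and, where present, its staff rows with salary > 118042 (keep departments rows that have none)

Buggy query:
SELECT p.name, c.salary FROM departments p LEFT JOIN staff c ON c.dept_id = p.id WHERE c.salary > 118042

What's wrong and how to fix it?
Bug: A WHERE condition on the right-hand table after LEFT JOIN drops unmatched parents

Fix: Move the right-table condition into the ON clause so unmatched parents are kept

Corrected query:
SELECT p.name, c.salary FROM departments p LEFT JOIN staff c ON c.dept_id = p.id AND c.salary > 118042

Result:
name        | salary
------------+-------
Sales       | 166968
HR          | NULL  
Engineering | 122871
Engineering | 127488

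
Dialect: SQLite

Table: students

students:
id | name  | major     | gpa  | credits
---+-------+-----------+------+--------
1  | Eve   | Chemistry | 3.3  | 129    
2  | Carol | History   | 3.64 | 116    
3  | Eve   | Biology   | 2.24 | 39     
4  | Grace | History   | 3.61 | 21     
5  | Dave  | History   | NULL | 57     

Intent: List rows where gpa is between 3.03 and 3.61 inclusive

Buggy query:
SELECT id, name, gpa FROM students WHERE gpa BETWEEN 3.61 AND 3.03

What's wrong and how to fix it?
Bug: BETWEEN expects the lower bound first; with 3.61 AND 3.03 the range is empty

Fix: Write BETWEEN 3.03 AND 3.61

Corrected query:
SELECT id, name, gpa FROM students WHERE gpa BETWEEN 3.03 AND 3.61

Result:
id | name  | gpa 
---+-------+-----
1  | Eve   | 3.3 
4  | Grace | 3.61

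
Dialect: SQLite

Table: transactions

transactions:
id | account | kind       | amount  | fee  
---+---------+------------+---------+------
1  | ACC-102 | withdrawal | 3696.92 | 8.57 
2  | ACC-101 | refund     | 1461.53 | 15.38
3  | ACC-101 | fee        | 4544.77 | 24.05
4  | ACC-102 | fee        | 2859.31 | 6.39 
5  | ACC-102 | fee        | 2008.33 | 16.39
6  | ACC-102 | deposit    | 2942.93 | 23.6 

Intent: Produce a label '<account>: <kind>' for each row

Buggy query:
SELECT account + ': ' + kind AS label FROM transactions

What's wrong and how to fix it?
Bug: '+' is numeric addition; on text columns SQLite converts them to 0 instead of concatenating

Fix: Replace + with || to concatenate text

Corrected query:
SELECT account || ': ' || kind AS label FROM transactions

Result:
label              
-------------------
ACC-102: withdrawal
ACC-101: refund    
ACC-101: fee       
ACC-102: fee       
ACC-102: fee       
ACC-102: deposit   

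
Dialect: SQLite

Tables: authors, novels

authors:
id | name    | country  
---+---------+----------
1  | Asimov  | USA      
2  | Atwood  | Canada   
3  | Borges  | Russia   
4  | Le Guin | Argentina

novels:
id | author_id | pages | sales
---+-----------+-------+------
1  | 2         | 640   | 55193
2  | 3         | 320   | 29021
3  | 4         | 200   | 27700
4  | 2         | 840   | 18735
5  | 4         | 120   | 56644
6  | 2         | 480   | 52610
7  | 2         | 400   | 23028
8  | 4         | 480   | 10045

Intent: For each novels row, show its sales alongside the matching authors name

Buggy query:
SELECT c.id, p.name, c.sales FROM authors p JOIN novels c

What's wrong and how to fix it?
Bug: Missing join condition: each novels row is matched to all authors rows instead of just its own

Fix: Add ON c.author_id = p.id to the JOIN

Corrected query:
SELECT c.id, p.name, c.sales FROM authors p JOIN novels c ON c.author_id = p.id

Result:
id | name    | sales
---+---------+------
1  | Atwood  | 55193
2  | Borges  | 29021
3  | Le Guin | 27700
4  | Atwood  | 18735
5  | Le Guin | 56644
6  | Atwood  | 52610
7  | Atwood  | 23028
8  | Le Guin | 10045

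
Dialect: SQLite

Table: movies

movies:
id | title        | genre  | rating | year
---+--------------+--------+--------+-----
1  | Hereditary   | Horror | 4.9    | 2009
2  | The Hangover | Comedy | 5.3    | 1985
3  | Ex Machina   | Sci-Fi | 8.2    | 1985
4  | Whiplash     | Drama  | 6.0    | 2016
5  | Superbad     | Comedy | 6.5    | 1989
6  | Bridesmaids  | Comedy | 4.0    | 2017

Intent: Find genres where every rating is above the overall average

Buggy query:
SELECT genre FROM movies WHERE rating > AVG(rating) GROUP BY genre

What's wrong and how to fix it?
Bug: WHERE evaluates per row before aggregation, so AVG() is unavailable

Fix: Use a subquery for AVG and a HAVING MIN(...) filter so the condition holds for every row in the group

Corrected query:
SELECT genre FROM movies GROUP BY genre HAVING MIN(rating) > (SELECT AVG(rating) FROM movies)

Result:
genre 
------
Drama 
Sci-Fi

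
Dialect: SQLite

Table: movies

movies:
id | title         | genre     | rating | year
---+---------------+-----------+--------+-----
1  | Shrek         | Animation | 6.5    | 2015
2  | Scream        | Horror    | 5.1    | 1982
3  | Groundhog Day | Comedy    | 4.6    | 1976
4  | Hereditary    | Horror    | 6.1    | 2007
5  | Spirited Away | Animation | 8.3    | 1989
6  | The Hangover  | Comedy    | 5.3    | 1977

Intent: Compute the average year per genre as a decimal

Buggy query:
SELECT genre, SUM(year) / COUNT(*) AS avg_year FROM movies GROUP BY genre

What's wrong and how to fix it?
Bug: Both operands are integers, so '/' performs integer division and truncates

Fix: Cast one side to REAL so the division keeps the fractional part

Corrected query:
SELECT genre, SUM(year) * 1.0 / COUNT(*) AS avg_year FROM movies GROUP BY genre

Result:
genre     | avg_year
----------+---------
Animation | 2002    
Comedy    | 1976.5  
Horror    | 1994.5  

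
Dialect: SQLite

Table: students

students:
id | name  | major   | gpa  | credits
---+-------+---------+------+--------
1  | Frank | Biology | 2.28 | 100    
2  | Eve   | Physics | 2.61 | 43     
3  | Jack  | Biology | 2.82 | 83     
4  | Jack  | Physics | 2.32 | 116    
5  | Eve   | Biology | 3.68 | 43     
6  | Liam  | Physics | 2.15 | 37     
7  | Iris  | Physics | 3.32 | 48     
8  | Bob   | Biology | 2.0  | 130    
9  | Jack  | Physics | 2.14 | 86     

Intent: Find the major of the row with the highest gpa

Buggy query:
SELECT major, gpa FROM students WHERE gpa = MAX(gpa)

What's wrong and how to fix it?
Bug: WHERE is evaluated per row; an aggregate over the whole table isn't defined there

Fix: Wrap MAX in a scalar subquery so WHERE compares against a single value

Corrected query:
SELECT major, gpa FROM students WHERE gpa = (SELECT MAX(gpa) FROM students)

Result:
major   | gpa 
--------+-----
Biology | 3.68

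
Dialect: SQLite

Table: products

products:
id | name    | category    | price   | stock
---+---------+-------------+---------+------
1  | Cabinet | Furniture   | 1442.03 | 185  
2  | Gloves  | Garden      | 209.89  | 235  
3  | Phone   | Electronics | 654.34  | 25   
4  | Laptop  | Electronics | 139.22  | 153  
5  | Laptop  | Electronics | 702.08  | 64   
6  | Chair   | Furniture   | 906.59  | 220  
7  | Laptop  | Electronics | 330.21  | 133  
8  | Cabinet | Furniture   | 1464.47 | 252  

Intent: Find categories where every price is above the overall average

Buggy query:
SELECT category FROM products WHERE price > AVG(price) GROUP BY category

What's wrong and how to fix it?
Bug: AVG() is an aggregate; it can't sit directly in WHERE

Fix: Use a subquery for AVG and a HAVING MIN(...) filter so the condition holds for every row in the group

Corrected query:
SELECT category FROM products GROUP BY category HAVING MIN(price) > (SELECT AVG(price) FROM products)

Result:
category 
---------
Furniture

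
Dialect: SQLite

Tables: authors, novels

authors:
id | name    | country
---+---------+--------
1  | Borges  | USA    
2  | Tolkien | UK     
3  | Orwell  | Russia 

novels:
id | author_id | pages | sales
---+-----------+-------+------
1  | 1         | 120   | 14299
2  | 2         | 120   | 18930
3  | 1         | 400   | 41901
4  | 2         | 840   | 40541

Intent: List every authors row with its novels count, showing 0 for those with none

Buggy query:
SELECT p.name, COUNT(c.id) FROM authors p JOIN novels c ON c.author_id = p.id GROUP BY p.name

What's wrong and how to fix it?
Bug: INNER JOIN drops authors rows that have no matching novels rows

Fix: Switch to LEFT JOIN to retain unmatched parent rows

Corrected query:
SELECT p.name, COUNT(c.id) FROM authors p LEFT JOIN novels c ON c.author_id = p.id GROUP BY p.name

Result:
name    | COUNT(c.id)
--------+------------
Borges  | 2          
Orwell  | 0          
Tolkien | 2          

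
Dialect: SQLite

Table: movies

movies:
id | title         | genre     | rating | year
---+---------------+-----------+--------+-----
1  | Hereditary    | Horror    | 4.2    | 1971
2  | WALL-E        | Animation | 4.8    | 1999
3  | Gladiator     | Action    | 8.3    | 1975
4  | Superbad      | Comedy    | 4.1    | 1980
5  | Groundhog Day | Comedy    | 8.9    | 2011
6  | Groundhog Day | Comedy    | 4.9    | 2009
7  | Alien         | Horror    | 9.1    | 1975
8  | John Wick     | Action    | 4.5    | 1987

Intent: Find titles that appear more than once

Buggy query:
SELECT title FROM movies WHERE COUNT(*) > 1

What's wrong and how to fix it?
Bug: COUNT(*) is an aggregate and cannot be used in WHERE

Fix: Group first, then use HAVING for the count condition

Corrected query:
SELECT title FROM movies GROUP BY title HAVING COUNT(*) > 1

Result:
title        
-------------
Groundhog Day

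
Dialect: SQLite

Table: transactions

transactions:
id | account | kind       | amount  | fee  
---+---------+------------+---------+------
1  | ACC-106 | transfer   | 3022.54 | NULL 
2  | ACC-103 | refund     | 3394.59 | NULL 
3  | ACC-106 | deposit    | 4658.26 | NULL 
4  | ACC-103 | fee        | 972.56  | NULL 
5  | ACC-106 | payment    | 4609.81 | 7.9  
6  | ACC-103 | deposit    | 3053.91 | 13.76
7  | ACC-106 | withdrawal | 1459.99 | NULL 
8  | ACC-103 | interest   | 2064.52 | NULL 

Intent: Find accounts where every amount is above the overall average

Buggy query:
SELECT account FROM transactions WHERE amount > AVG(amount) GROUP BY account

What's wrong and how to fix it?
Bug: AVG() is an aggregate; it can't sit directly in WHERE

Fix: Compute the overall average in a scalar subquery and compare each group's MIN against it in HAVING

Corrected query:
SELECT account FROM transactions GROUP BY account HAVING MIN(amount) > (SELECT AVG(amount) FROM transactions)

Result:
(no rows)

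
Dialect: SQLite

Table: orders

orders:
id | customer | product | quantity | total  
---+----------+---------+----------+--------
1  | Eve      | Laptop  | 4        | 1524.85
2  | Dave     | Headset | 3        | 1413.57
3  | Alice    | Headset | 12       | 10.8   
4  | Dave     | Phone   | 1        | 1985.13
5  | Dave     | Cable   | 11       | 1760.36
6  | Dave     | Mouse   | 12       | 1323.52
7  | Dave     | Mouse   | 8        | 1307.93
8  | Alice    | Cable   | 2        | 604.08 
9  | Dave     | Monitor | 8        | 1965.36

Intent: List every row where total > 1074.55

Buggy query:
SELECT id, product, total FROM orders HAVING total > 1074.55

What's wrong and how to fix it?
Bug: HAVING filters the output of aggregation, but this query has no GROUP BY and no aggregate functions, so SQLite rejects it (HAVING clause on a non-aggregate query); the condition here is per row

Fix: Replace HAVING with WHERE since the condition applies to individual rows

Corrected query:
SELECT id, product, total FROM orders WHERE total > 1074.55

Result:
id | product | total  
---+---------+--------
1  | Laptop  | 1524.85
2  | Headset | 1413.57
4  | Phone   | 1985.13
5  | Cable   | 1760.36
6  | Mouse   | 1323.52
7  | Mouse   | 1307.93
9  | Monitor | 1965.36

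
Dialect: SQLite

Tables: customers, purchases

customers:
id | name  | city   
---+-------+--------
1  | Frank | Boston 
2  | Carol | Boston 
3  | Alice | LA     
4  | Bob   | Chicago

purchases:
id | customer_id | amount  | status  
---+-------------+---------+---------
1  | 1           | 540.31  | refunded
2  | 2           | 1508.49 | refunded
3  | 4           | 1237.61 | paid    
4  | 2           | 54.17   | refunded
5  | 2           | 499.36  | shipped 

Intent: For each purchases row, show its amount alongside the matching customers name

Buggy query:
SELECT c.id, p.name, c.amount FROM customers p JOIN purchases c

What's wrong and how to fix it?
Bug: Missing join condition: each purchases row is matched to all customers rows instead of just its own

Fix: Specify the join condition linking the foreign key to the parent id

Corrected query:
SELECT c.id, p.name, c.amount FROM customers p JOIN purchases c ON c.customer_id = p.id

Result:
id | name  | amount 
---+-------+--------
1  | Frank | 540.31 
2  | Carol | 1508.49
3  | Bob   | 1237.61
4  | Carol | 54.17  
5  | Carol | 499.36 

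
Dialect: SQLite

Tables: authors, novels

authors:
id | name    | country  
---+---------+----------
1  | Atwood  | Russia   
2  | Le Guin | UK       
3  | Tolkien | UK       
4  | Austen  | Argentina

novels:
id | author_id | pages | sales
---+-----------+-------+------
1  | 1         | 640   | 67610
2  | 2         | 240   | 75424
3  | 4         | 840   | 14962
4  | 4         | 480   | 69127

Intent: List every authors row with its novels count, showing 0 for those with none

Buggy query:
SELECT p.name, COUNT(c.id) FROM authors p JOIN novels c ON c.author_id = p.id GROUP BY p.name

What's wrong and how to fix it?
Bug: INNER JOIN drops authors rows that have no matching novels rows

Fix: Use LEFT JOIN so parents without children still appear (COUNT(c.id) gives 0)

Corrected query:
SELECT p.name, COUNT(c.id) FROM authors p LEFT JOIN novels c ON c.author_id = p.id GROUP BY p.name

Result:
name    | COUNT(c.id)
--------+------------
Atwood  | 1          
Austen  | 2          
Le Guin | 1          
Tolkien | 0          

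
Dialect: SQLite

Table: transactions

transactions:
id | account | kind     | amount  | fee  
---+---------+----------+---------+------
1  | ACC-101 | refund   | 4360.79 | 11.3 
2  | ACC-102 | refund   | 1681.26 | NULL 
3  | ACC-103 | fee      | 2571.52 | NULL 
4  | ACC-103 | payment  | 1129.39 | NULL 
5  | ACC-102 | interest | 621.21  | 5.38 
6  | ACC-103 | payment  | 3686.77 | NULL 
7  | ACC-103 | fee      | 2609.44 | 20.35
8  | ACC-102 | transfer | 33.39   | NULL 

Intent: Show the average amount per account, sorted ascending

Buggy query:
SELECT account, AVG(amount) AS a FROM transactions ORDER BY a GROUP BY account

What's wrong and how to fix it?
Bug: GROUP BY must precede ORDER BY

Fix: Move ORDER BY to the end, after GROUP BY

Corrected query:
SELECT account, AVG(amount) AS a FROM transactions GROUP BY account ORDER BY a

Result:
account | a      
--------+--------
ACC-102 | 778.62 
ACC-103 | 2499.28
ACC-101 | 4360.79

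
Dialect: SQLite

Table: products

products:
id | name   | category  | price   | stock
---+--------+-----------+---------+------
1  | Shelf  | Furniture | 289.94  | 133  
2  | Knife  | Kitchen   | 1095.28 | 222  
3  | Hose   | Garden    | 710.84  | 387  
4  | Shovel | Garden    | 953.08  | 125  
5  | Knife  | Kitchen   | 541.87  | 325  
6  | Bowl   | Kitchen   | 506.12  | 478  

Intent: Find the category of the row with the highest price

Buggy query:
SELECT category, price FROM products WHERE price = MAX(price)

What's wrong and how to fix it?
Bug: WHERE is evaluated per row; an aggregate over the whole table isn't defined there

Fix: Wrap MAX in a scalar subquery so WHERE compares against a single value

Corrected query:
SELECT category, price FROM products WHERE price = (SELECT MAX(price) FROM products)

Result:
category | price  
---------+--------
Kitchen  | 1095.28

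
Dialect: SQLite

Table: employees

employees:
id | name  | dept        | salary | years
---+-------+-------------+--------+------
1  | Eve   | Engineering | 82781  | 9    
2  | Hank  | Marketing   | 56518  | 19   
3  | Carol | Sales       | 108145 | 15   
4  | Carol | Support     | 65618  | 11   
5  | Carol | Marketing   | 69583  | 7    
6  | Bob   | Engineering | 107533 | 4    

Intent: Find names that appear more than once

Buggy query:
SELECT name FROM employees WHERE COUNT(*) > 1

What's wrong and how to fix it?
Bug: WHERE can't reference COUNT(*); aggregates are computed after WHERE

Fix: Group first, then use HAVING for the count condition

Corrected query:
SELECT name FROM employees GROUP BY name HAVING COUNT(*) > 1

Result:
name 
-----
Carol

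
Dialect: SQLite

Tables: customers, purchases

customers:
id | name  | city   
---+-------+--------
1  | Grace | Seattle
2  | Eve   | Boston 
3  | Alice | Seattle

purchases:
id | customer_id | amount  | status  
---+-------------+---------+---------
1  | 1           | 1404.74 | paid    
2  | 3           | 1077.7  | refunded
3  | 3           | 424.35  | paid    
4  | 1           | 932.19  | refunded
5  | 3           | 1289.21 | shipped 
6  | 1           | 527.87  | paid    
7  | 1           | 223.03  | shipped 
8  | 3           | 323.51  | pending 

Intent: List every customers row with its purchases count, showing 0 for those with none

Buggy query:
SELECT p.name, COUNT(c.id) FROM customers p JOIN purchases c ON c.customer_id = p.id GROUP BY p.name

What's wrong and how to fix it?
Bug: An inner join excludes parents with zero children

Fix: Use LEFT JOIN so parents without children still appear (COUNT(c.id) gives 0)

Corrected query:
SELECT p.name, COUNT(c.id) FROM customers p LEFT JOIN purchases c ON c.customer_id = p.id GROUP BY p.name

Result:
name  | COUNT(c.id)
------+------------
Alice | 4          
Eve   | 0          
Grace | 4          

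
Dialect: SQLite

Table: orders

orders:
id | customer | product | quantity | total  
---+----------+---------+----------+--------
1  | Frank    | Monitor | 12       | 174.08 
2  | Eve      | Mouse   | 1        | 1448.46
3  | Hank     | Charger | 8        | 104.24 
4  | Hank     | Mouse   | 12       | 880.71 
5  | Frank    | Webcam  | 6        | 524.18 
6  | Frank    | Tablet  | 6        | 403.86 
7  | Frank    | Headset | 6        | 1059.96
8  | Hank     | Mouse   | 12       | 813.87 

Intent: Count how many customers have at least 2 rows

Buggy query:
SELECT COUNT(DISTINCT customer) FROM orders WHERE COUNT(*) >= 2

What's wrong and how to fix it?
Bug: WHERE filters individual rows, not groups, so a group-level COUNT is invalid there

Fix: Group first with HAVING COUNT(*) >= 2, then COUNT the resulting groups

Corrected query:
SELECT COUNT(*) FROM (SELECT customer FROM orders GROUP BY customer HAVING COUNT(*) >= 2)

Result:
COUNT(*)
--------
2       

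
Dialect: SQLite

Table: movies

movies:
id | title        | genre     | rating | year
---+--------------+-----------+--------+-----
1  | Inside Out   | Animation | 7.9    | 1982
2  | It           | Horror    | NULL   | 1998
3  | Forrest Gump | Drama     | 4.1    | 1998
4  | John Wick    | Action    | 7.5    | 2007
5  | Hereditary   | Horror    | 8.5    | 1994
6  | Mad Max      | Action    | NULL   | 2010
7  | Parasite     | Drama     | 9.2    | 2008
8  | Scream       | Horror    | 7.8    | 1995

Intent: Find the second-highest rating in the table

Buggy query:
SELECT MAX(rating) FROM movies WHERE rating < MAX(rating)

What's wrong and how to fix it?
Bug: The inner MAX is an aggregate inside WHERE, which is not allowed

Fix: Compute the overall MAX in a subquery, then take MAX of rows below it

Corrected query:
SELECT MAX(rating) FROM movies WHERE rating < (SELECT MAX(rating) FROM movies)

Result:
MAX(rating)
-----------
8.5        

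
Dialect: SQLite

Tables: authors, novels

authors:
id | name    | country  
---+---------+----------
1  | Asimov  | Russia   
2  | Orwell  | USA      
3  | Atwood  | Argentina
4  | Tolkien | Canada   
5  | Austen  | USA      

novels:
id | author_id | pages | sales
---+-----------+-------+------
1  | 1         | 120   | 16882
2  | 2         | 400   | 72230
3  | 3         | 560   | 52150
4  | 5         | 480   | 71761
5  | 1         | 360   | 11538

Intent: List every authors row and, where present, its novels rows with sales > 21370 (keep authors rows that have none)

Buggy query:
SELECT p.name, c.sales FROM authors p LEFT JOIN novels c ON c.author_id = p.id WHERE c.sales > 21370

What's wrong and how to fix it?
Bug: Filtering c.sales in WHERE discards the NULL rows produced by LEFT JOIN, turning it into an inner join

Fix: Move the right-table condition into the ON clause so unmatched parents are kept

Corrected query:
SELECT p.name, c.sales FROM authors p LEFT JOIN novels c ON c.author_id = p.id AND c.sales > 21370

Result:
name    | sales
--------+------
Asimov  | NULL 
Orwell  | 72230
Atwood  | 52150
Tolkien | NULL 
Austen  | 71761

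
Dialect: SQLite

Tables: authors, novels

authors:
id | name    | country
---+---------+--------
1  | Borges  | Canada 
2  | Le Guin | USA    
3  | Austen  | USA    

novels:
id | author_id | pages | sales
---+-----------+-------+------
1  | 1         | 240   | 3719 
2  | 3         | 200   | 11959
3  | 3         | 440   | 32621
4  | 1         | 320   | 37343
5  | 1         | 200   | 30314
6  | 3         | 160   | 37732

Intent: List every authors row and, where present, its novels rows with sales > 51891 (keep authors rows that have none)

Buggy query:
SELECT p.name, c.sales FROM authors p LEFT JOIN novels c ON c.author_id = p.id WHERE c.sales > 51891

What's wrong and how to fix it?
Bug: A WHERE condition on the right-hand table after LEFT JOIN drops unmatched parents

Fix: Move the right-table condition into the ON clause so unmatched parents are kept

Corrected query:
SELECT p.name, c.sales FROM authors p LEFT JOIN novels c ON c.author_id = p.id AND c.sales > 51891

Result:
name    | sales
--------+------
Borges  | NULL 
Le Guin | NULL 
Austen  | NULL 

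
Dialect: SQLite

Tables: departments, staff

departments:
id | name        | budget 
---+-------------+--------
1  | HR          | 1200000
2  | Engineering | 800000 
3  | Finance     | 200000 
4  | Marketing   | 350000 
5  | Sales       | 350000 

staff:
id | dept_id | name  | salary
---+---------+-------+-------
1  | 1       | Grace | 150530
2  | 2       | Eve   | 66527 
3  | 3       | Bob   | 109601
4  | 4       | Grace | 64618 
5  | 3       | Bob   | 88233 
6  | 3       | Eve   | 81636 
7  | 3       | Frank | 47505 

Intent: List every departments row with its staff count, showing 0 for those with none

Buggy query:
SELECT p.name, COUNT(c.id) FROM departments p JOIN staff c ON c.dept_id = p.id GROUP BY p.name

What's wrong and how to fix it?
Bug: INNER JOIN drops departments rows that have no matching staff rows

Fix: Use LEFT JOIN so parents without children still appear (COUNT(c.id) gives 0)

Corrected query:
SELECT p.name, COUNT(c.id) FROM departments p LEFT JOIN staff c ON c.dept_id = p.id GROUP BY p.name

Result:
name        | COUNT(c.id)
------------+------------
Engineering | 1          
Finance     | 4          
HR          | 1          
Marketing   | 1          
Sales       | 0          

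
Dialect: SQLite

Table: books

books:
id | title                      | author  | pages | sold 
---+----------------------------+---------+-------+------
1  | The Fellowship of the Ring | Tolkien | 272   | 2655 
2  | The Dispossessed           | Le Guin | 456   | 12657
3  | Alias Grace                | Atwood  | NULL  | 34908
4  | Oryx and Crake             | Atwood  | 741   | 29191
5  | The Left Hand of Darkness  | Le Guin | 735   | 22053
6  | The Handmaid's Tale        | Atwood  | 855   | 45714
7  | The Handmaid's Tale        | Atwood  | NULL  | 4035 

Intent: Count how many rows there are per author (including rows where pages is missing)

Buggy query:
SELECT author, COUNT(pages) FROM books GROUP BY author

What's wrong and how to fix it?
Bug: COUNT(pages) skips NULLs, so groups with missing pages are undercounted

Fix: Use COUNT(*) to count all rows regardless of NULL

Corrected query:
SELECT author, COUNT(*) FROM books GROUP BY author

Result:
author  | COUNT(*)
--------+---------
Atwood  | 4       
Le Guin | 2       
Tolkien | 1       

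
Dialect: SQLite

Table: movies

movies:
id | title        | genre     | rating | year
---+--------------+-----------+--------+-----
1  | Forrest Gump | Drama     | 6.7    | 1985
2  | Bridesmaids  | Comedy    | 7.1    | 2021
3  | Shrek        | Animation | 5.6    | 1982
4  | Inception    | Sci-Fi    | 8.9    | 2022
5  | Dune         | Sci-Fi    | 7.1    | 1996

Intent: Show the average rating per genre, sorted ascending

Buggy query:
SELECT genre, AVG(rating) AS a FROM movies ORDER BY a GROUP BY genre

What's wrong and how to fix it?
Bug: ORDER BY appears before GROUP BY; SQL clause order requires GROUP BY first

Fix: Reorder: SELECT … FROM … GROUP BY … ORDER BY …

Corrected query:
SELECT genre, AVG(rating) AS a FROM movies GROUP BY genre ORDER BY a

Result:
genre     | a  
----------+----
Animation | 5.6
Drama     | 6.7
Comedy    | 7.1
Sci-Fi    | 8  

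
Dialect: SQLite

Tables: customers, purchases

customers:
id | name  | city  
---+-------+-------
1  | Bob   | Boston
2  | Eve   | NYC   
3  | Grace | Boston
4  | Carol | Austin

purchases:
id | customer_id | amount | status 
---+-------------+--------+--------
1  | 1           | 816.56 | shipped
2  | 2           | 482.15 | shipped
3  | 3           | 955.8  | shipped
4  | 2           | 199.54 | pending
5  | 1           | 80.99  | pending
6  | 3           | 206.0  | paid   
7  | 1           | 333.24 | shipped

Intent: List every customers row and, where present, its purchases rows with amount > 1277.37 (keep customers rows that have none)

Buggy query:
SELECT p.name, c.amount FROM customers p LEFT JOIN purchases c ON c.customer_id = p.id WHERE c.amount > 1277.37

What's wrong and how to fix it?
Bug: A WHERE condition on the right-hand table after LEFT JOIN drops unmatched parents

Fix: Move the right-table condition into the ON clause so unmatched parents are kept

Corrected query:
SELECT p.name, c.amount FROM customers p LEFT JOIN purchases c ON c.customer_id = p.id AND c.amount > 1277.37

Result:
name  | amount
------+-------
Bob   | NULL  
Eve   | NULL  
Grace | NULL  
Carol | NULL  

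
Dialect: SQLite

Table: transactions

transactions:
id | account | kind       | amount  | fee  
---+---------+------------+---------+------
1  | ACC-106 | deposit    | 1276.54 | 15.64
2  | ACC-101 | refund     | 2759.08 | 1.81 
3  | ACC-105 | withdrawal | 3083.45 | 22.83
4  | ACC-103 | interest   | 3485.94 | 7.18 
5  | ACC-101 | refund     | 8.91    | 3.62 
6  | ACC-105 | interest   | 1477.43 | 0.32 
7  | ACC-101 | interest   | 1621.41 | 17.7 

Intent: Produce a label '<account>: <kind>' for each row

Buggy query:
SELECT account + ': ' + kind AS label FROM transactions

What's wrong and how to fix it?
Bug: '+' is numeric addition; on text columns SQLite converts them to 0 instead of concatenating

Fix: Use the || operator for string concatenation

Corrected query:
SELECT account || ': ' || kind AS label FROM transactions

Result:
label              
-------------------
ACC-106: deposit   
ACC-101: refund    
ACC-105: withdrawal
ACC-103: interest  
ACC-101: refund    
ACC-105: interest  
ACC-101: interest  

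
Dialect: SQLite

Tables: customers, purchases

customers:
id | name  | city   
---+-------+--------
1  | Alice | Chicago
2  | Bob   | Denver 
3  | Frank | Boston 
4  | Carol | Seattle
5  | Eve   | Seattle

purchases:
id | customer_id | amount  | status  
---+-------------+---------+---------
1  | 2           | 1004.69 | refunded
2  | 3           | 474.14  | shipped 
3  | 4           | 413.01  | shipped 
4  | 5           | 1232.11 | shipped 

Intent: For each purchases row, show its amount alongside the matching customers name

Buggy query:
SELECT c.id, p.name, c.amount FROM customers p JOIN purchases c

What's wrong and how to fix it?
Bug: Missing join condition: each purchases row is matched to all customers rows instead of just its own

Fix: Specify the join condition linking the foreign key to the parent id

Corrected query:
SELECT c.id, p.name, c.amount FROM customers p JOIN purchases c ON c.customer_id = p.id

Result:
id | name  | amount 
---+-------+--------
1  | Bob   | 1004.69
2  | Frank | 474.14 
3  | Carol | 413.01 
4  | Eve   | 1232.11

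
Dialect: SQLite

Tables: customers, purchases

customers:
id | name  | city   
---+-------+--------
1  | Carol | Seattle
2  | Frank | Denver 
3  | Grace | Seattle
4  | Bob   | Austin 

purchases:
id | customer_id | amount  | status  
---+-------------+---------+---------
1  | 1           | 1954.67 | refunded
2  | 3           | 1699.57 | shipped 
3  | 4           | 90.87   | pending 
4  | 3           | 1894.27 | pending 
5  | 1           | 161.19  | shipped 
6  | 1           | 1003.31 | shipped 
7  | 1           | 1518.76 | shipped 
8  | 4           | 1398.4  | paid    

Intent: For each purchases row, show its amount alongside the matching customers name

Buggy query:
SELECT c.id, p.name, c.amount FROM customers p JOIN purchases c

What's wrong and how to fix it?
Bug: Missing join condition: each purchases row is matched to all customers rows instead of just its own

Fix: Specify the join condition linking the foreign key to the parent id

Corrected query:
SELECT c.id, p.name, c.amount FROM customers p JOIN purchases c ON c.customer_id = p.id

Result:
id | name  | amount 
---+-------+--------
1  | Carol | 1954.67
2  | Grace | 1699.57
3  | Bob   | 90.87  
4  | Grace | 1894.27
5  | Carol | 161.19 
6  | Carol | 1003.31
7  | Carol | 1518.76
8  | Bob   | 1398.4 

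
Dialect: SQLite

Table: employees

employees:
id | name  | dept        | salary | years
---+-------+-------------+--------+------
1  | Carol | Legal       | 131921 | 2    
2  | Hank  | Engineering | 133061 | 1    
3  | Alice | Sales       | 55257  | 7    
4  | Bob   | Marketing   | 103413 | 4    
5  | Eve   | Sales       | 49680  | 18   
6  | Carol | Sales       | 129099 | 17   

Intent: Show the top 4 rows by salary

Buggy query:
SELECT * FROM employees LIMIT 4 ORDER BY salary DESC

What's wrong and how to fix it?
Bug: ORDER BY cannot follow LIMIT; LIMIT is the final clause

Fix: Swap the clauses: ORDER BY first, then LIMIT

Corrected query:
SELECT * FROM employees ORDER BY salary DESC LIMIT 4

Result:
id | name  | dept        | salary | years
---+-------+-------------+--------+------
2  | Hank  | Engineering | 133061 | 1    
1  | Carol | Legal       | 131921 | 2    
6  | Carol | Sales       | 129099 | 17   
4  | Bob   | Marketing   | 103413 | 4    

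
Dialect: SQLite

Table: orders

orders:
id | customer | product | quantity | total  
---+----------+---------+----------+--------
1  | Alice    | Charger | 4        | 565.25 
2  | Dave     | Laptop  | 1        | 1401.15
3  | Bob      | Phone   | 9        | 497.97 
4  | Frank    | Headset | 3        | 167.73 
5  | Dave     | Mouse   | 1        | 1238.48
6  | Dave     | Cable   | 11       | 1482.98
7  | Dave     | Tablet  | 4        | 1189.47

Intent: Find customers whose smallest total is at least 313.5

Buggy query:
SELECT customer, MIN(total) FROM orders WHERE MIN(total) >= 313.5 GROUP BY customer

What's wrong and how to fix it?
Bug: Aggregates like MIN are computed per group after WHERE runs

Fix: Replace WHERE with HAVING after the GROUP BY

Corrected query:
SELECT customer, MIN(total) FROM orders GROUP BY customer HAVING MIN(total) >= 313.5

Result:
customer | MIN(total)
---------+-----------
Alice    | 565.25    
Bob      | 497.97    
Dave     | 1189.47   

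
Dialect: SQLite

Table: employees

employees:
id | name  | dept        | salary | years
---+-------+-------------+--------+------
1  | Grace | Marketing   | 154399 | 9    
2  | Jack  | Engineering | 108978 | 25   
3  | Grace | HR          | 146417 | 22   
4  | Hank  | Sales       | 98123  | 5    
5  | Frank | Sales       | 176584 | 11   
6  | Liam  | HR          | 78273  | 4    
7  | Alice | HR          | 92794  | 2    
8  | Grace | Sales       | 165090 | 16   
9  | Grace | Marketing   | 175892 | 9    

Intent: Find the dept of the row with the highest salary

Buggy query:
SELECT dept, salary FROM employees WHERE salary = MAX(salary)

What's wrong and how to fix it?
Bug: MAX(salary) is an aggregate and cannot be used directly in WHERE

Fix: Use a subquery: WHERE salary = (SELECT MAX(salary) FROM employees)

Corrected query:
SELECT dept, salary FROM employees WHERE salary = (SELECT MAX(salary) FROM employees)

Result:
dept  | salary
------+-------
Sales | 176584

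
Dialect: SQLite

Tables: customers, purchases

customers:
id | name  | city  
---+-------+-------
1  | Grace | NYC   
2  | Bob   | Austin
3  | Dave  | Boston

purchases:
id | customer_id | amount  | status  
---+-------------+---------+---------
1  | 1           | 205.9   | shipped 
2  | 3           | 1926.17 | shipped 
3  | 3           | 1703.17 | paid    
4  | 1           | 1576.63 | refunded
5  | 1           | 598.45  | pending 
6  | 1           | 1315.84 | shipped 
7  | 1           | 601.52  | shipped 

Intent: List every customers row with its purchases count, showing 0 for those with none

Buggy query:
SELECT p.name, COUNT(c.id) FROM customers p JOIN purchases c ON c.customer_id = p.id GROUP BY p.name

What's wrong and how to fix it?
Bug: INNER JOIN drops customers rows that have no matching purchases rows

Fix: Use LEFT JOIN so parents without children still appear (COUNT(c.id) gives 0)

Corrected query:
SELECT p.name, COUNT(c.id) FROM customers p LEFT JOIN purchases c ON c.customer_id = p.id GROUP BY p.name

Result:
name  | COUNT(c.id)
------+------------
Bob   | 0          
Dave  | 2          
Grace | 5          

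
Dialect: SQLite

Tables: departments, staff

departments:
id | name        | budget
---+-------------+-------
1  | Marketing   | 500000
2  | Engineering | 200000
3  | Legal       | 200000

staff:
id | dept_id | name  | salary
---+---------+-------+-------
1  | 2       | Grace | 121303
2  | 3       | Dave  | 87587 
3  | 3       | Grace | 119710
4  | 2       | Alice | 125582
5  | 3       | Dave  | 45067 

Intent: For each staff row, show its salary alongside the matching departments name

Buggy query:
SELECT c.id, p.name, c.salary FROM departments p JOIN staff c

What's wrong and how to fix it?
Bug: Missing join condition: each staff row is matched to all departments rows instead of just its own

Fix: Specify the join condition linking the foreign key to the parent id

Corrected query:
SELECT c.id, p.name, c.salary FROM departments p JOIN staff c ON c.dept_id = p.id

Result:
id | name        | salary
---+-------------+-------
1  | Engineering | 121303
2  | Legal       | 87587 
3  | Legal       | 119710
4  | Engineering | 125582
5  | Legal       | 45067 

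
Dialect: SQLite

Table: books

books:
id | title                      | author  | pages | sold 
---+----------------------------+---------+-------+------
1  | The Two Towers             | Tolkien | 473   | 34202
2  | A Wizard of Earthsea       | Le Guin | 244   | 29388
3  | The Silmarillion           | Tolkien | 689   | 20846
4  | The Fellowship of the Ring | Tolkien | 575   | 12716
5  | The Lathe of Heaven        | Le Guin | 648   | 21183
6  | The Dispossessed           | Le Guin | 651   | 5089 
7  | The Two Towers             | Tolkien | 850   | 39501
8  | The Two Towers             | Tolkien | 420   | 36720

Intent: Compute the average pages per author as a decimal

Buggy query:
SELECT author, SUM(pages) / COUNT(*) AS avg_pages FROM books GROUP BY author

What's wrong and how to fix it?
Bug: Both operands are integers, so '/' performs integer division and truncates

Fix: Multiply by 1.0 (or CAST to REAL) to force floating-point division

Corrected query:
SELECT author, SUM(pages) * 1.0 / COUNT(*) AS avg_pages FROM books GROUP BY author

Result:
author  | avg_pages 
--------+-----------
Le Guin | 514.333333
Tolkien | 601.4     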